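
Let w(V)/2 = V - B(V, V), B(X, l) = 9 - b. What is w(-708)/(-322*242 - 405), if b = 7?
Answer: 1420/78329 ≈ 0.018129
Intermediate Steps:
B(X, l) = 2 (B(X, l) = 9 - 1*7 = 9 - 7 = 2)
w(V) = -4 + 2*V (w(V) = 2*(V - 1*2) = 2*(V - 2) = 2*(-2 + V) = -4 + 2*V)
w(-708)/(-322*242 - 405) = (-4 + 2*(-708))/(-322*242 - 405) = (-4 - 1416)/(-77924 - 405) = -1420/(-78329) = -1420*(-1/78329) = 1420/78329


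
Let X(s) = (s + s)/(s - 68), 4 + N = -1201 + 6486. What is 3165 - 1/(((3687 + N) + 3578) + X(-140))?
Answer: 1032521089/326231 ≈ 3165.0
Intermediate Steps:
N = 5281 (N = -4 + (-1201 + 6486) = -4 + 5285 = 5281)
X(s) = 2*s/(-68 + s) (X(s) = (2*s)/(-68 + s) = 2*s/(-68 + s))
3165 - 1/(((3687 + N) + 3578) + X(-140)) = 3165 - 1/(((3687 + 5281) + 3578) + 2*(-140)/(-68 - 140)) = 3165 - 1/((8968 + 3578) + 2*(-140)/(-208)) = 3165 - 1/(12546 + 2*(-140)*(-1/208)) = 3165 - 1/(12546 + 35/26) = 3165 - 1/326231/26 = 3165 - 1*26/326231 = 3165 - 26/326231 = 1032521089/326231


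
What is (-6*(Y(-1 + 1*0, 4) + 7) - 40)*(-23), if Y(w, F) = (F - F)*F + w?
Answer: 1748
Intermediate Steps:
Y(w, F) = w (Y(w, F) = 0*F + w = 0 + w = w)
(-6*(Y(-1 + 1*0, 4) + 7) - 40)*(-23) = (-6*((-1 + 1*0) + 7) - 40)*(-23) = (-6*((-1 + 0) + 7) - 40)*(-23) = (-6*(-1 + 7) - 40)*(-23) = (-6*6 - 40)*(-23) = (-36 - 40)*(-23) = -76*(-23) = 1748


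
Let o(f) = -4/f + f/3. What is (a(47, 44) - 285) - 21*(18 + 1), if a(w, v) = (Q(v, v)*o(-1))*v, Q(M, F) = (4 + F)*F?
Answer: 340052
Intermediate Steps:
Q(M, F) = F*(4 + F)
o(f) = -4/f + f/3 (o(f) = -4/f + f*(⅓) = -4/f + f/3)
a(w, v) = 11*v²*(4 + v)/3 (a(w, v) = ((v*(4 + v))*(-4/(-1) + (⅓)*(-1)))*v = ((v*(4 + v))*(-4*(-1) - ⅓))*v = ((v*(4 + v))*(4 - ⅓))*v = ((v*(4 + v))*(11/3))*v = (11*v*(4 + v)/3)*v = 11*v²*(4 + v)/3)
(a(47, 44) - 285) - 21*(18 + 1) = ((11/3)*44²*(4 + 44) - 285) - 21*(18 + 1) = ((11/3)*1936*48 - 285) - 21*19 = (340736 - 285) - 399 = 340451 - 399 = 340052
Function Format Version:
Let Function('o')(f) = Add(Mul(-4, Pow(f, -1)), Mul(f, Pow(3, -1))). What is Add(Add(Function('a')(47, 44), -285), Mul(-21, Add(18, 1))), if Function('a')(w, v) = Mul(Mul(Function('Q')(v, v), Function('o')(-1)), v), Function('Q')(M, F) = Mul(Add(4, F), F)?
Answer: 340052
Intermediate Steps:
Function('Q')(M, F) = Mul(F, Add(4, F))
Function('o')(f) = Add(Mul(-4, Pow(f, -1)), Mul(Rational(1, 3), f)) (Function('o')(f) = Add(Mul(-4, Pow(f, -1)), Mul(f, Rational(1, 3))) = Add(Mul(-4, Pow(f, -1)), Mul(Rational(1, 3), f)))
Function('a')(w, v) = Mul(Rational(11, 3), Pow(v, 2), Add(4, v)) (Function('a')(w, v) = Mul(Mul(Mul(v, Add(4, v)), Add(Mul(-4, Pow(-1, -1)), Mul(Rational(1, 3), -1))), v) = Mul(Mul(Mul(v, Add(4, v)), Add(Mul(-4, -1), Rational(-1, 3))), v) = Mul(Mul(Mul(v, Add(4, v)), Add(4, Rational(-1, 3))), v) = Mul(Mul(Mul(v, Add(4, v)), Rational(11, 3)), v) = Mul(Mul(Rational(11, 3), v, Add(4, v)), v) = Mul(Rational(11, 3), Pow(v, 2), Add(4, v)))
Add(Add(Function('a')(47, 44), -285), Mul(-21, Add(18, 1))) = Add(Add(Mul(Rational(11, 3), Pow(44, 2), Add(4, 44)), -285), Mul(-21, Add(18, 1))) = Add(Add(Mul(Rational(11, 3), 1936, 48), -285), Mul(-21, 19)) = Add(Add(340736, -285), -399) = Add(340451, -399) = 340052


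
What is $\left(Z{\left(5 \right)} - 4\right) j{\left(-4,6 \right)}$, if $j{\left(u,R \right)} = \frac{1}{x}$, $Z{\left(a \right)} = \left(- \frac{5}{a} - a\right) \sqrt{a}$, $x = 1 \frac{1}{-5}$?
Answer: $20 + 30 \sqrt{5} \approx 87.082$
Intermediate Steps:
$x = - \frac{1}{5}$ ($x = 1 \left(- \frac{1}{5}\right) = - \frac{1}{5} \approx -0.2$)
$Z{\left(a \right)} = \sqrt{a} \left(- a - \frac{5}{a}\right)$ ($Z{\left(a \right)} = \left(- a - \frac{5}{a}\right) \sqrt{a} = \sqrt{a} \left(- a - \frac{5}{a}\right)$)
$j{\left(u,R \right)} = -5$ ($j{\left(u,R \right)} = \frac{1}{- \frac{1}{5}} = -5$)
$\left(Z{\left(5 \right)} - 4\right) j{\left(-4,6 \right)} = \left(\frac{-5 - 5^{2}}{\sqrt{5}} - 4\right) \left(-5\right) = \left(\frac{\sqrt{5}}{5} \left(-5 - 25\right) - 4\right) \left(-5\right) = \left(\frac{\sqrt{5}}{5} \left(-30\right) - 4\right) \left(-5\right) = \left(- 6 \sqrt{5} - 4\right) \left(-5\right) = \left(-4 - 6 \sqrt{5}\right) \left(-5\right) = 20 + 30 \sqrt{5}$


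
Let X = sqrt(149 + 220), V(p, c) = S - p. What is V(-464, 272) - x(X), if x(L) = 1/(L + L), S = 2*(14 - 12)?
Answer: 468 - sqrt(41)/246 ≈ 467.97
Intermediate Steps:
S = 4 (S = 2*2 = 4)
V(p, c) = 4 - p
X = 3*sqrt(41) (X = sqrt(369) = 3*sqrt(41) ≈ 19.209)
x(L) = 1/(2*L)
V(-464, 272) - x(X) = (4 - 1*(-464)) - 1/(2*(3*sqrt(41))) = (4 + 464) - sqrt(41)/123/2 = 468 - sqrt(41)/246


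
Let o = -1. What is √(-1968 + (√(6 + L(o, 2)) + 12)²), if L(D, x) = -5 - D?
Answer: √(-1968 + (12 + √2)²) ≈ 42.285*I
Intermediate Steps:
√(-1968 + (√(6 + L(o, 2)) + 12)²) = √(-1968 + (√(6 + (-5 - 1*(-1))) + 12)²) = √(-1968 + (√(6 + (-5 + 1)) + 12)²) = √(-1968 + (√(6 - 4) + 12)²) = √(-1968 + (√2 + 12)²) = √(-1968 + (12 + √2)²)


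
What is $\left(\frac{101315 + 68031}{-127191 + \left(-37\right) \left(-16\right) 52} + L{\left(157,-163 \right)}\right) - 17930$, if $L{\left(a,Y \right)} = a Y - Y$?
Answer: $- \frac{4180184052}{96407} \approx -43360.0$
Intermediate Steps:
$L{\left(a,Y \right)} = - Y + Y a$ ($L{\left(a,Y \right)} = Y a - Y = - Y + Y a$)
$\left(\frac{101315 + 68031}{-127191 + \left(-37\right) \left(-16\right) 52} + L{\left(157,-163 \right)}\right) - 17930 = \left(\frac{101315 + 68031}{-127191 + \left(-37\right) \left(-16\right) 52} - 163 \left(-1 + 157\right)\right) - 17930 = \left(\frac{169346}{-127191 + 592 \cdot 52} - 25428\right) - 17930 = \left(\frac{169346}{-127191 + 30784} - 25428\right) - 17930 = \left(\frac{169346}{-96407} - 25428\right) - 17930 = \left(169346 \left(- \frac{1}{96407}\right) - 25428\right) - 17930 = \left(- \frac{169346}{96407} - 25428\right) - 17930 = - \frac{2451606542}{96407} - 17930 = - \frac{4180184052}{96407}$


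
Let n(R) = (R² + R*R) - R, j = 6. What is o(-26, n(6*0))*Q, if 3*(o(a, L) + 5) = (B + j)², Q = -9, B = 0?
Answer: -63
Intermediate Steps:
n(R) = -R + 2*R² (n(R) = (R² + R²) - R = 2*R² - R = -R + 2*R²)
o(a, L) = 7 (o(a, L) = -5 + (0 + 6)²/3 = -5 + (⅓)*6² = -5 + (⅓)*36 = -5 + 12 = 7)
o(-26, n(6*0))*Q = 7*(-9) = -63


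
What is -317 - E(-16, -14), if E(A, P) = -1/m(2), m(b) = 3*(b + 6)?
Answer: -7607/24 ≈ -316.96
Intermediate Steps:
m(b) = 18 + 3*b (m(b) = 3*(6 + b) = 18 + 3*b)
E(A, P) = -1/24 (E(A, P) = -1/(18 + 3*2) = -1/(18 + 6) = -1/24)
-317 - E(-16, -14) = -317 - 1*(-1/24) = -317 + 1/24 = -7607/24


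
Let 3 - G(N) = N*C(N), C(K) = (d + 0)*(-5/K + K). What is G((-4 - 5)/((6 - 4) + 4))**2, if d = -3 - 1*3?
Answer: 729/4 ≈ 182.25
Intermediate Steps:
d = -6 (d = -3 - 3 = -6)
C(K) = -6*K + 30/K (C(K) = (-6 + 0)*(-5/K + K) = -6*(K - 5/K) = -6*K + 30/K)
G(N) = 3 - N*(-6*N + 30/N)
G((-4 - 5)/((6 - 4) + 4))**2 = (-27 + 6*((-4 - 5)/((6 - 4) + 4))**2)**2 = (-27 + 6*(-9/(2 + 4))**2)**2 = (-27 + 6*(-9/6)**2)**2 = (-27 + 6*(-9*1/6)**2)**2 = (-27 + 6*(-3/2)**2)**2 = (-27 + 6*(9/4))**2 = (-27 + 27/2)**2 = (-27/2)**2 = 729/4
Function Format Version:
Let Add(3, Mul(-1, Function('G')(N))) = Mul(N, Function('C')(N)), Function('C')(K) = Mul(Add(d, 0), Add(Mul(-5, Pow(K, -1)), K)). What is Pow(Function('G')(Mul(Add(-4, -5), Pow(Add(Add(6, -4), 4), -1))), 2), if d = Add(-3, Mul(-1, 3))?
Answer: Rational(729, 4) ≈ 182.25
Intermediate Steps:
d = -6 (d = Add(-3, -3) = -6)
Function('C')(K) = Add(Mul(-6, K), Mul(30, Pow(K, -1))) (Function('C')(K) = Mul(Add(-6, 0), Add(Mul(-5, Pow(K, -1)), K)) = Mul(-6, Add(K, Mul(-5, Pow(K, -1)))) = Add(Mul(-6, K), Mul(30, Pow(K, -1))))
Function('G')(N) = Add(3, Mul(-1, N, Add(Mul(-6, N), Mul(30, Pow(N, -1))))) (Function('G')(N) = Add(3, Mul(-1, Mul(N, Add(Mul(-6, N), Mul(30, Pow(N, -1)))))) = Add(3, Mul(-1, N, Add(Mul(-6, N), Mul(30, Pow(N, -1))))))
Pow(Function('G')(Mul(Add(-4, -5), Pow(Add(Add(6, -4), 4), -1))), 2) = Pow(Add(-27, Mul(6, Pow(Mul(Add(-4, -5), Pow(Add(Add(6, -4), 4), -1)), 2))), 2) = Pow(Add(-27, Mul(6, Pow(Mul(-9, Pow(Add(2, 4), -1)), 2))), 2) = Pow(Add(-27, Mul(6, Pow(Mul(-9, Pow(6, -1)), 2))), 2) = Pow(Add(-27, Mul(6, Pow(Mul(-9, Rational(1, 6)), 2))), 2) = Pow(Add(-27, Mul(6, Pow(Rational(-3, 2), 2))), 2) = Pow(Add(-27, Mul(6, Rational(9, 4))), 2) = Pow(Add(-27, Rational(27, 2)), 2) = Pow(Rational(-27, 2), 2) = Rational(729, 4)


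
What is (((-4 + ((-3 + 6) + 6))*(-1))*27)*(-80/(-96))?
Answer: -225/2 ≈ -112.50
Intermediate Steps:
(((-4 + ((-3 + 6) + 6))*(-1))*27)*(-80/(-96)) = (((-4 + (3 + 6))*(-1))*27)*(-80*(-1/96)) = (((-4 + 9)*(-1))*27)*(5/6) = ((5*(-1))*27)*(5/6) = -5*27*(5/6) = -135*5/6 = -225/2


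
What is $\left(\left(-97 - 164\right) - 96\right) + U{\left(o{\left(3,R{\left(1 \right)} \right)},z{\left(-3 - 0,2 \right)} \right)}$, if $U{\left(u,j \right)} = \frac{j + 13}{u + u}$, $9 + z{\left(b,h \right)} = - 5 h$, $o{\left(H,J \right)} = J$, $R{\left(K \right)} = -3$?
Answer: $-356$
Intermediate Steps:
$z{\left(b,h \right)} = -9 - 5 h$
$U{\left(u,j \right)} = \frac{13 + j}{2 u}$
$\left(\left(-97 - 164\right) - 96\right) + U{\left(o{\left(3,R{\left(1 \right)} \right)},z{\left(-3 - 0,2 \right)} \right)} = \left(\left(-97 - 164\right) - 96\right) + \frac{13 - 19}{2 \left(-3\right)} = \left(-261 - 96\right) + \frac{1}{2} \left(- \frac{1}{3}\right) \left(13 - 19\right) = -357 + \frac{1}{2} \left(- \frac{1}{3}\right) \left(13 - 19\right) = -357 + \frac{1}{2} \left(- \frac{1}{3}\right) \left(-6\right) = -357 + 1 = -356$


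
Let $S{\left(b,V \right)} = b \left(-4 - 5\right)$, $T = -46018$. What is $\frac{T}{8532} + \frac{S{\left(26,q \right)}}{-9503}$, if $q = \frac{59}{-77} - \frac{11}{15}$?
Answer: $- \frac{16742791}{3118446} \approx -5.3689$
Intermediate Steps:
$q = - \frac{1732}{1155}$ ($q = 59 \left(- \frac{1}{77}\right) - \frac{11}{15} = - \frac{59}{77} - \frac{11}{15} = - \frac{1732}{1155} \approx -1.4996$)
$S{\left(b,V \right)} = - 9 b$ ($S{\left(b,V \right)} = b \left(-9\right) = - 9 b$)
$\frac{T}{8532} + \frac{S{\left(26,q \right)}}{-9503} = - \frac{46018}{8532} + \frac{\left(-9\right) 26}{-9503} = \left(-46018\right) \frac{1}{8532} - - \frac{18}{731} = - \frac{23009}{4266} + \frac{18}{731} = - \frac{16742791}{3118446}$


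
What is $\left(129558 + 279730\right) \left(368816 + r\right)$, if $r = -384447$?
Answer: $-6397580728$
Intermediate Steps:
$\left(129558 + 279730\right) \left(368816 + r\right) = \left(129558 + 279730\right) \left(368816 - 384447\right) = 409288 \left(-15631\right) = -6397580728$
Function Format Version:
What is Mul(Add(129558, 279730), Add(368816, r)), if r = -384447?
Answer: -6397580728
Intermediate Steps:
Mul(Add(129558, 279730), Add(368816, r)) = Mul(Add(129558, 279730), Add(368816, -384447)) = Mul(409288, -15631) = -6397580728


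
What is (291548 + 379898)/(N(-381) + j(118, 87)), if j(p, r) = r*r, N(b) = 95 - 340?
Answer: 335723/3662 ≈ 91.677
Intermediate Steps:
N(b) = -245
j(p, r) = r**2
(291548 + 379898)/(N(-381) + j(118, 87)) = (291548 + 379898)/(-245 + 87**2) = 671446/(-245 + 7569) = 671446/7324 = 671446*(1/7324) = 335723/3662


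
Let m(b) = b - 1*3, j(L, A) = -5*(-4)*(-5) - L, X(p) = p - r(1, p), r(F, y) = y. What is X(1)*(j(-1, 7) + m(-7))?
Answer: 0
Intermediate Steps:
X(p) = 0 (X(p) = p - p = 0)
j(L, A) = -100 - L (j(L, A) = 20*(-5) - L = -100 - L)
m(b) = -3 + b (m(b) = b - 3 = -3 + b)
X(1)*(j(-1, 7) + m(-7)) = 0*((-100 - 1*(-1)) + (-3 - 7)) = 0*((-100 + 1) - 10) = 0*(-99 - 10) = 0*(-109) = 0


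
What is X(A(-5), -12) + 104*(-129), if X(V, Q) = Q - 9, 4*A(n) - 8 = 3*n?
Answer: -13437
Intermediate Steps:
A(n) = 2 + 3*n/4 (A(n) = 2 + (3*n)/4 = 2 + 3*n/4)
X(V, Q) = -9 + Q
X(A(-5), -12) + 104*(-129) = (-9 - 12) + 104*(-129) = -21 - 13416 = -13437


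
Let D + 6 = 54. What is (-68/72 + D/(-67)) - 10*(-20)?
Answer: 239197/1206 ≈ 198.34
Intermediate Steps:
D = 48 (D = -6 + 54 = 48)
(-68/72 + D/(-67)) - 10*(-20) = (-68/72 + 48/(-67)) - 10*(-20) = (-68*1/72 + 48*(-1/67)) + 200 = (-17/18 - 48/67) + 200 = -2003/1206 + 200 = 239197/1206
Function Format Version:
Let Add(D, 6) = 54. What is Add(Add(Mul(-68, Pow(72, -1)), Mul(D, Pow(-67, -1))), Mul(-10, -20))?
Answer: Rational(239197, 1206) ≈ 198.34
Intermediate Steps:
D = 48 (D = Add(-6, 54) = 48)
Add(Add(Mul(-68, Pow(72, -1)), Mul(D, Pow(-67, -1))), Mul(-10, -20)) = Add(Add(Mul(-68, Pow(72, -1)), Mul(48, Pow(-67, -1))), Mul(-10, -20)) = Add(Add(Mul(-68, Rational(1, 72)), Mul(48, Rational(-1, 67))), 200) = Add(Add(Rational(-17, 18), Rational(-48, 67)), 200) = Add(Rational(-2003, 1206), 200) = Rational(239197, 1206)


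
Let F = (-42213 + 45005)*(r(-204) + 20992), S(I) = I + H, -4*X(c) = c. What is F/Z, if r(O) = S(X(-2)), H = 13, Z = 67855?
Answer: 58647356/67855 ≈ 864.30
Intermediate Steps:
X(c) = -c/4
S(I) = 13 + I (S(I) = I + 13 = 13 + I)
r(O) = 27/2 (r(O) = 13 - ¼*(-2) = 13 + ½ = 27/2)
F = 58647356 (F = (-42213 + 45005)*(27/2 + 20992) = 2792*(42011/2) = 58647356)
F/Z = 58647356/67855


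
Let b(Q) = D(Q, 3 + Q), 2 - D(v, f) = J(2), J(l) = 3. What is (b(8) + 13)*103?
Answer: 1236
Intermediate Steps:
D(v, f) = -1 (D(v, f) = 2 - 1*3 = 2 - 3 = -1)
b(Q) = -1
(b(8) + 13)*103 = (-1 + 13)*103 = 12*103 = 1236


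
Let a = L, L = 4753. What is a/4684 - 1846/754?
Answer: -194727/135836 ≈ -1.4335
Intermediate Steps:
a = 4753
a/4684 - 1846/754 = 4753/4684 - 1846/754 = 4753*(1/4684) - 1846*1/754 = 4753/4684 - 71/29 = -194727/135836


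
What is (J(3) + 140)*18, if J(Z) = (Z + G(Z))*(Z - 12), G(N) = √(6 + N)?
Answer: 1548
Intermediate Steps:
J(Z) = (-12 + Z)*(Z + √(6 + Z)) (J(Z) = (Z + √(6 + Z))*(Z - 12) = (Z + √(6 + Z))*(-12 + Z) = (-12 + Z)*(Z + √(6 + Z)))
(J(3) + 140)*18 = ((3² - 12*3 - 12*√(6 + 3) + 3*√(6 + 3)) + 140)*18 = ((9 - 36 - 12*√9 + 3*√9) + 140)*18 = ((9 - 36 - 12*3 + 3*3) + 140)*18 = ((9 - 36 - 36 + 9) + 140)*18 = (-54 + 140)*18 = 86*18 = 1548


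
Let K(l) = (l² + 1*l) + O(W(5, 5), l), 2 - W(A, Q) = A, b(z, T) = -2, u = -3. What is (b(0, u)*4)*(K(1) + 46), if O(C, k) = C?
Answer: -360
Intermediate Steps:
W(A, Q) = 2 - A
K(l) = -3 + l + l² (K(l) = (l² + 1*l) + (2 - 1*5) = (l² + l) + (2 - 5) = (l + l²) - 3 = -3 + l + l²)
(b(0, u)*4)*(K(1) + 46) = (-2*4)*((-3 + 1 + 1²) + 46) = -8*((-3 + 1 + 1) + 46) = -8*(-1 + 46) = -8*45 = -360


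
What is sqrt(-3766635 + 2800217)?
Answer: I*sqrt(966418) ≈ 983.07*I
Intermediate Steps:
sqrt(-3766635 + 2800217) = sqrt(-966418) = I*sqrt(966418)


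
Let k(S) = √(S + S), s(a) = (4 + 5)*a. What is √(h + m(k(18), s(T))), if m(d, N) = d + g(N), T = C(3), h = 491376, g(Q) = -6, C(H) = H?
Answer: 4*√30711 ≈ 700.98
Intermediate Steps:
T = 3
s(a) = 9*a
k(S) = √2*√S (k(S) = √(2*S) = √2*√S)
m(d, N) = -6 + d (m(d, N) = d - 6 = -6 + d)
√(h + m(k(18), s(T))) = √(491376 + (-6 + √2*√18)) = √(491376 + (-6 + √2*(3*√2))) = √(491376 + (-6 + 6)) = √(491376 + 0) = √491376 = 4*√30711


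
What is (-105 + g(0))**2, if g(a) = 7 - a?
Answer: 9604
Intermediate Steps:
(-105 + g(0))**2 = (-105 + (7 - 1*0))**2 = (-105 + (7 + 0))**2 = (-105 + 7)**2 = (-98)**2 = 9604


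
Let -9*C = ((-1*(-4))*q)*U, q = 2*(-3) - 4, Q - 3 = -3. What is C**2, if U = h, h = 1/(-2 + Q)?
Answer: 400/81 ≈ 4.9383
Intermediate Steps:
Q = 0 (Q = 3 - 3 = 0)
q = -10 (q = -6 - 4 = -10)
h = -1/2 (h = 1/(-2 + 0) = 1/(-2) = -1/2 ≈ -0.50000)
U = -1/2 ≈ -0.50000
C = -20/9 (C = --1*(-4)*(-10)*(-1)/(9*2) = -4*(-10)*(-1)/(9*2) = -(-40)*(-1)/(9*2) = -1/9*20 = -20/9 ≈ -2.2222)
C**2 = (-20/9)**2 = 400/81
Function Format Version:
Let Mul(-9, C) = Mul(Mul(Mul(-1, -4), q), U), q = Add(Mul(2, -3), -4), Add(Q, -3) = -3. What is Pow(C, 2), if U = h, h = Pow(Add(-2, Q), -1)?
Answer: Rational(400, 81) ≈ 4.9383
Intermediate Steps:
Q = 0 (Q = Add(3, -3) = 0)
q = -10 (q = Add(-6, -4) = -10)
h = Rational(-1, 2) (h = Pow(Add(-2, 0), -1) = Pow(-2, -1) = Rational(-1, 2) ≈ -0.50000)
U = Rational(-1, 2) ≈ -0.50000
C = Rational(-20, 9) (C = Mul(Rational(-1, 9), Mul(Mul(Mul(-1, -4), -10), Rational(-1, 2))) = Mul(Rational(-1, 9), Mul(Mul(4, -10), Rational(-1, 2))) = Mul(Rational(-1, 9), Mul(-40, Rational(-1, 2))) = Mul(Rational(-1, 9), 20) = Rational(-20, 9) ≈ -2.2222)
Pow(C, 2) = Pow(Rational(-20, 9), 2) = Rational(400, 81)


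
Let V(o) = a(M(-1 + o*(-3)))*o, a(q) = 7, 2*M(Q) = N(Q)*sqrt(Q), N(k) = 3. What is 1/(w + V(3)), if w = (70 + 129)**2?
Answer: 1/39622 ≈ 2.5238e-5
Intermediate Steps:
M(Q) = 3*sqrt(Q)/2 (M(Q) = (3*sqrt(Q))/2 = 3*sqrt(Q)/2)
w = 39601 (w = 199**2 = 39601)
V(o) = 7*o
1/(w + V(3)) = 1/(39601 + 7*3) = 1/(39601 + 21) = 1/39622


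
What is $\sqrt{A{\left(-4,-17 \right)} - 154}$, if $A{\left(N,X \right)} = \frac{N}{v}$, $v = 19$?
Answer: $\frac{i \sqrt{55670}}{19} \approx 12.418 i$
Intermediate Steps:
$A{\left(N,X \right)} = \frac{N}{19}$
$\sqrt{A{\left(-4,-17 \right)} - 154} = \sqrt{\frac{1}{19} \left(-4\right) - 154} = \sqrt{- \frac{4}{19} - 154} = \sqrt{- \frac{2930}{19}} = \frac{i \sqrt{55670}}{19}$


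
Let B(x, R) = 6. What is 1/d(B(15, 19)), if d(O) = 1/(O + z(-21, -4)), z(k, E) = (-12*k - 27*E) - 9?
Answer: 357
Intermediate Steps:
z(k, E) = -9 - 27*E - 12*k (z(k, E) = (-27*E - 12*k) - 9 = -9 - 27*E - 12*k)
d(O) = 1/(351 + O) (d(O) = 1/(O + (-9 - 27*(-4) - 12*(-21))) = 1/(O + (-9 + 108 + 252)) = 1/(O + 351) = 1/(351 + O))
1/d(B(15, 19)) = 1/(1/(351 + 6)) = 1/(1/357) = 357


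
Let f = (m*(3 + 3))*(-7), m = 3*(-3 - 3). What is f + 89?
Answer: 845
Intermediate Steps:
m = -18 (m = 3*(-6) = -18)
f = 756 (f = -18*(3 + 3)*(-7) = -18*6*(-7) = -108*(-7) = 756)
f + 89 = 756 + 89 = 845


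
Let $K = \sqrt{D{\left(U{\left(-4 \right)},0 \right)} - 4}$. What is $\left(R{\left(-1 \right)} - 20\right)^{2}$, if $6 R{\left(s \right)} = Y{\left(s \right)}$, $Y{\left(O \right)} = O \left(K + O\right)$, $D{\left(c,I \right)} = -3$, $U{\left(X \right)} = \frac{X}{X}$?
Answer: $\frac{\left(119 + i \sqrt{7}\right)^{2}}{36} \approx 393.17 + 17.491 i$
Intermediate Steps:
$U{\left(X \right)} = 1$
$K = i \sqrt{7}$ ($K = \sqrt{-3 - 4} = \sqrt{-7} = i \sqrt{7} \approx 2.6458 i$)
$Y{\left(O \right)} = O \left(O + i \sqrt{7}\right)$ ($Y{\left(O \right)} = O \left(i \sqrt{7} + O\right) = O \left(O + i \sqrt{7}\right)$)
$R{\left(s \right)} = \frac{s \left(s + i \sqrt{7}\right)}{6}$
$\left(R{\left(-1 \right)} - 20\right)^{2} = \left(\frac{1}{6} \left(-1\right) \left(-1 + i \sqrt{7}\right) - 20\right)^{2} = \left(\left(\frac{1}{6} - \frac{i \sqrt{7}}{6}\right) - 20\right)^{2} = \left(- \frac{119}{6} - \frac{i \sqrt{7}}{6}\right)^{2}$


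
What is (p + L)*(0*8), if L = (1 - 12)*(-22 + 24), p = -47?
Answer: 0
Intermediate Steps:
L = -22 (L = -11*2 = -22)
(p + L)*(0*8) = (-47 - 22)*(0*8) = -69*0 = 0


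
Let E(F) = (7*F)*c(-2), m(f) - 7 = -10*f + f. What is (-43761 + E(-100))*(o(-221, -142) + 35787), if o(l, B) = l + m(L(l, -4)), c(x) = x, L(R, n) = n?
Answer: -1508432849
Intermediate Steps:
m(f) = 7 - 9*f (m(f) = 7 + (-10*f + f) = 7 - 9*f)
o(l, B) = 43 + l (o(l, B) = l + (7 - 9*(-4)) = l + (7 + 36) = l + 43 = 43 + l)
E(F) = -14*F (E(F) = (7*F)*(-2) = -14*F)
(-43761 + E(-100))*(o(-221, -142) + 35787) = (-43761 - 14*(-100))*((43 - 221) + 35787) = (-43761 + 1400)*(-178 + 35787) = -42361*35609 = -1508432849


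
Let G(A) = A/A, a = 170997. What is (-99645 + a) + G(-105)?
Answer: 71353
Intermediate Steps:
G(A) = 1
(-99645 + a) + G(-105) = (-99645 + 170997) + 1 = 71352 + 1 = 71353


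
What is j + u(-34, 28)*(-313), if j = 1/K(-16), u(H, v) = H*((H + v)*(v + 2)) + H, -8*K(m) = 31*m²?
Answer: -1889678657/992 ≈ -1.9049e+6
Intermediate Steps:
K(m) = -31*m²/8
u(H, v) = H + H*(2 + v)*(H + v) (u(H, v) = H*((H + v)*(2 + v)) + H = H*((2 + v)*(H + v)) + H = H*(2 + v)*(H + v) + H = H + H*(2 + v)*(H + v))
j = -1/992 (j = 1/(-31/8*(-16)²) = 1/(-31/8*256) = 1/(-992) = -1/992 ≈ -0.0010081)
j + u(-34, 28)*(-313) = -1/992 - 34*(1 + 28² + 2*(-34) + 2*28 - 34*28)*(-313) = -1/992 - 34*(1 + 784 - 68 + 56 - 952)*(-313) = -1/992 - 34*(-179)*(-313) = -1/992 + 6086*(-313) = -1/992 - 1904918 = -1889678657/992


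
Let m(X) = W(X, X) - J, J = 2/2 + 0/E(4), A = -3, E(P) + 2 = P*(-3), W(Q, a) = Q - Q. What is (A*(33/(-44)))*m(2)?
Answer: -9/4 ≈ -2.2500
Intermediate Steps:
W(Q, a) = 0
E(P) = -2 - 3*P (E(P) = -2 + P*(-3) = -2 - 3*P)
J = 1 (J = 2/2 + 0/(-2 - 3*4) = 2*(½) + 0/(-2 - 12) = 1 + 0/(-14) = 1 + 0*(-1/14) = 1 + 0 = 1)
m(X) = -1 (m(X) = 0 - 1*1 = 0 - 1 = -1)
(A*(33/(-44)))*m(2) = -99/(-44)*(-1) = -99*(-1)/44*(-1) = -3*(-¾)*(-1) = (9/4)*(-1) = -9/4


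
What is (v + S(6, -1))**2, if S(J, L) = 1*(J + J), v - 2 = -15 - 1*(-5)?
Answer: 16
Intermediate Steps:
v = -8 (v = 2 + (-15 - 1*(-5)) = 2 + (-15 + 5) = 2 - 10 = -8)
S(J, L) = 2*J (S(J, L) = 1*(2*J) = 2*J)
(v + S(6, -1))**2 = (-8 + 2*6)**2 = (-8 + 12)**2 = 4**2 = 16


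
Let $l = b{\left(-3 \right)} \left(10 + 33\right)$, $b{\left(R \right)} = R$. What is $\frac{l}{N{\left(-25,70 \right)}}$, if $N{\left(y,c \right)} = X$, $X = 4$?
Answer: $- \frac{129}{4} \approx -32.25$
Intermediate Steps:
$N{\left(y,c \right)} = 4$
$l = -129$ ($l = - 3 \left(10 + 33\right) = \left(-3\right) 43 = -129$)
$\frac{l}{N{\left(-25,70 \right)}} = - \frac{129}{4}$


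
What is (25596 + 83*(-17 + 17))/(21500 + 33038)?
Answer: 12798/27269 ≈ 0.46932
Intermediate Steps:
(25596 + 83*(-17 + 17))/(21500 + 33038) = (25596 + 83*0)/54538 = (25596 + 0)*(1/54538) = 25596*(1/54538) = 12798/27269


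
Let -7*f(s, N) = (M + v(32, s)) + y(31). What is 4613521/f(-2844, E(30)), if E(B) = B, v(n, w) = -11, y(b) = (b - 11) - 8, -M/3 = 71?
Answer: 32294647/212 ≈ 1.5233e+5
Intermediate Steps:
M = -213 (M = -3*71 = -213)
y(b) = -19 + b (y(b) = (-11 + b) - 8 = -19 + b)
f(s, N) = 212/7 (f(s, N) = -((-213 - 11) + (-19 + 31))/7 = -(-224 + 12)/7 = -1/7*(-212) = 212/7)
4613521/f(-2844, E(30)) = 4613521/(212/7) = 4613521*(7/212) = 32294647/212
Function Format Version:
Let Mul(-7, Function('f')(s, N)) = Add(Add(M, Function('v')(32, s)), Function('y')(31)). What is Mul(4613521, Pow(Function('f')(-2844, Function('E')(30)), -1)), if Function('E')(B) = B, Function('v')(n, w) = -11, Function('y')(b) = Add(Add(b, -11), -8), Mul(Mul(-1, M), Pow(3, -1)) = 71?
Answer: Rational(32294647, 212) ≈ 1.5233e+5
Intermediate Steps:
M = -213 (M = Mul(-3, 71) = -213)
Function('y')(b) = Add(-19, b) (Function('y')(b) = Add(Add(-11, b), -8) = Add(-19, b))
Function('f')(s, N) = Rational(212, 7) (Function('f')(s, N) = Mul(Rational(-1, 7), Add(Add(-213, -11), Add(-19, 31))) = Mul(Rational(-1, 7), Add(-224, 12)) = Mul(Rational(-1, 7), -212) = Rational(212, 7))
Mul(4613521, Pow(Function('f')(-2844, Function('E')(30)), -1)) = Mul(4613521, Pow(Rational(212, 7), -1)) = Mul(4613521, Rational(7, 212)) = Rational(32294647, 212)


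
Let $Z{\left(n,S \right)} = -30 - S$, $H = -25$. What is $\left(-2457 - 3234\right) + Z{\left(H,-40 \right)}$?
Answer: $-5681$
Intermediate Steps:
$\left(-2457 - 3234\right) + Z{\left(H,-40 \right)} = \left(-2457 - 3234\right) - -10 = -5691 + \left(-30 + 40\right) = -5691 + 10 = -5681$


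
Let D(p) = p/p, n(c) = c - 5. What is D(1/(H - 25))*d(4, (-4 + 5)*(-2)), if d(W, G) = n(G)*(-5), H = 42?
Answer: 35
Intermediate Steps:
n(c) = -5 + c
D(p) = 1
d(W, G) = 25 - 5*G (d(W, G) = (-5 + G)*(-5) = 25 - 5*G)
D(1/(H - 25))*d(4, (-4 + 5)*(-2)) = 1*(25 - 5*(-4 + 5)*(-2)) = 1*(25 - 5*(-2)) = 1*(25 + 10) = 1*35 = 35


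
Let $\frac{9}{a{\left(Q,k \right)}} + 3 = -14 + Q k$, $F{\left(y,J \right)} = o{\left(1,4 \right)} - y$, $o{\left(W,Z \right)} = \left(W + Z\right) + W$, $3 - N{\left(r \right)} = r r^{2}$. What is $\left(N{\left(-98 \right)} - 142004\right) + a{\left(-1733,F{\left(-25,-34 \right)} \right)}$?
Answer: $\frac{42948524331}{53740} \approx 7.9919 \cdot 10^{5}$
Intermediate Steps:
$N{\left(r \right)} = 3 - r^{3}$ ($N{\left(r \right)} = 3 - r r^{2} = 3 - r^{3}$)
$o{\left(W,Z \right)} = Z + 2 W$
$F{\left(y,J \right)} = 6 - y$ ($F{\left(y,J \right)} = \left(4 + 2 \cdot 1\right) - y = \left(4 + 2\right) - y = 6 - y$)
$a{\left(Q,k \right)} = \frac{9}{-17 + Q k}$ ($a{\left(Q,k \right)} = \frac{9}{-3 + \left(-14 + Q k\right)} = \frac{9}{-17 + Q k}$)
$\left(N{\left(-98 \right)} - 142004\right) + a{\left(-1733,F{\left(-25,-34 \right)} \right)} = \left(\left(3 - \left(-98\right)^{3}\right) - 142004\right) + \frac{9}{-17 - 1733 \left(6 - -25\right)} = \left(\left(3 - -941192\right) - 142004\right) + \frac{9}{-17 - 1733 \left(6 + 25\right)} = \left(\left(3 + 941192\right) - 142004\right) + \frac{9}{-17 - 53723} = \left(941195 - 142004\right) + \frac{9}{-17 - 53723} = 799191 + \frac{9}{-53740} = 799191 + 9 \left(- \frac{1}{53740}\right) = 799191 - \frac{9}{53740} = \frac{42948524331}{53740}$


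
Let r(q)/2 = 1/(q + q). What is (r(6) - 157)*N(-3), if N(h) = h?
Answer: 941/2 ≈ 470.50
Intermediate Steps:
r(q) = 1/q (r(q) = 2/(q + q) = 2/((2*q)) = 2*(1/(2*q)) = 1/q)
(r(6) - 157)*N(-3) = (1/6 - 157)*(-3) = (⅙ - 157)*(-3) = -941/6*(-3) = 941/2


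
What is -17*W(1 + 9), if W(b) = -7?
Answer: 119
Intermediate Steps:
-17*W(1 + 9) = -17*(-7) = 119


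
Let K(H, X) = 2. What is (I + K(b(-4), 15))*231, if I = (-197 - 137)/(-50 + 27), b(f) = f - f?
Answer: 87780/23 ≈ 3816.5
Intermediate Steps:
b(f) = 0
I = 334/23 (I = -334/(-23) = -334*(-1/23) = 334/23 ≈ 14.522)
(I + K(b(-4), 15))*231 = (334/23 + 2)*231 = (380/23)*231 = 87780/23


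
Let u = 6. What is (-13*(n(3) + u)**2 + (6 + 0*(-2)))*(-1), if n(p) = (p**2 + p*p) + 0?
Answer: 7482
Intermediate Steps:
n(p) = 2*p**2 (n(p) = (p**2 + p**2) + 0 = 2*p**2 + 0 = 2*p**2)
(-13*(n(3) + u)**2 + (6 + 0*(-2)))*(-1) = (-13*(2*3**2 + 6)**2 + (6 + 0*(-2)))*(-1) = (-13*(2*9 + 6)**2 + (6 + 0))*(-1) = (-13*(18 + 6)**2 + 6)*(-1) = (-13*24**2 + 6)*(-1) = (-13*576 + 6)*(-1) = (-7488 + 6)*(-1) = -7482*(-1) = 7482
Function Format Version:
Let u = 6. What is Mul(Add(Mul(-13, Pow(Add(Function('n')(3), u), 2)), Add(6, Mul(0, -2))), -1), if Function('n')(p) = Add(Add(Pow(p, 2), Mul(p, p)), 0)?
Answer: 7482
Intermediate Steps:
Function('n')(p) = Mul(2, Pow(p, 2)) (Function('n')(p) = Add(Add(Pow(p, 2), Pow(p, 2)), 0) = Add(Mul(2, Pow(p, 2)), 0) = Mul(2, Pow(p, 2)))
Mul(Add(Mul(-13, Pow(Add(Function('n')(3), u), 2)), Add(6, Mul(0, -2))), -1) = Mul(Add(Mul(-13, Pow(Add(Mul(2, Pow(3, 2)), 6), 2)), Add(6, Mul(0, -2))), -1) = Mul(Add(Mul(-13, Pow(Add(Mul(2, 9), 6), 2)), Add(6, 0)), -1) = Mul(Add(Mul(-13, Pow(Add(18, 6), 2)), 6), -1) = Mul(Add(Mul(-13, Pow(24, 2)), 6), -1) = Mul(Add(Mul(-13, 576), 6), -1) = Mul(Add(-7488, 6), -1) = Mul(-7482, -1) = 7482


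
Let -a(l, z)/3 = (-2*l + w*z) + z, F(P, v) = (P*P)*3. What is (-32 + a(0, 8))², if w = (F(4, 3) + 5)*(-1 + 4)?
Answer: 14992384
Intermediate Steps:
F(P, v) = 3*P² (F(P, v) = P²*3 = 3*P²)
w = 159 (w = (3*4² + 5)*(-1 + 4) = (3*16 + 5)*3 = (48 + 5)*3 = 53*3 = 159)
a(l, z) = -480*z + 6*l (a(l, z) = -3*((-2*l + 159*z) + z) = -3*(-2*l + 160*z) = -480*z + 6*l)
(-32 + a(0, 8))² = (-32 + (-480*8 + 6*0))² = (-32 + (-3840 + 0))² = (-32 - 3840)² = (-3872)² = 14992384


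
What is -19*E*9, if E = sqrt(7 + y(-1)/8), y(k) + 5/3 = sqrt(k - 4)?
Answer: -57*sqrt(978 + 18*I*sqrt(5))/4 ≈ -445.73 - 9.1681*I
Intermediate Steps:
y(k) = -5/3 + sqrt(-4 + k) (y(k) = -5/3 + sqrt(k - 4) = -5/3 + sqrt(-4 + k))
E = sqrt(163/24 + I*sqrt(5)/8) (E = sqrt(7 + (-5/3 + sqrt(-4 - 1))/8) = sqrt(7 + (-5/3 + sqrt(-5))*(1/8)) = sqrt(7 + (-5/3 + I*sqrt(5))*(1/8)) = sqrt(7 + (-5/24 + I*sqrt(5)/8)) = sqrt(163/24 + I*sqrt(5)/8) ≈ 2.6066 + 0.05361*I)
-19*E*9 = -19*sqrt(978 + 18*I*sqrt(5))/12*9 = -57*sqrt(978 + 18*I*sqrt(5))/4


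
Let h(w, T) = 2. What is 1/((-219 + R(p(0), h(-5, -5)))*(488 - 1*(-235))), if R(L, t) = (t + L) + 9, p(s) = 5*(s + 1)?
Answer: -1/146769 ≈ -6.8134e-6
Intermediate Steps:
p(s) = 5 + 5*s (p(s) = 5*(1 + s) = 5 + 5*s)
R(L, t) = 9 + L + t (R(L, t) = (L + t) + 9 = 9 + L + t)
1/((-219 + R(p(0), h(-5, -5)))*(488 - 1*(-235))) = 1/((-219 + (9 + (5 + 5*0) + 2))*(488 - 1*(-235))) = 1/((-219 + (9 + (5 + 0) + 2))*(488 + 235)) = 1/((-219 + (9 + 5 + 2))*723) = 1/((-219 + 16)*723) = 1/(-203*723) = 1/(-146769) = -1/146769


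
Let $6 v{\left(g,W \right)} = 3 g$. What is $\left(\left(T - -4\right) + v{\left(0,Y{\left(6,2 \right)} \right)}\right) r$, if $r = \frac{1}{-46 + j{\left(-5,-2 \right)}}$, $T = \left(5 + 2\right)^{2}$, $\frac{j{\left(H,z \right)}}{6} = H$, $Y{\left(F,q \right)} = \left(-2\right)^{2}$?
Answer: $- \frac{53}{76} \approx -0.69737$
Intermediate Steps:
$Y{\left(F,q \right)} = 4$
$j{\left(H,z \right)} = 6 H$
$v{\left(g,W \right)} = \frac{g}{2}$ ($v{\left(g,W \right)} = \frac{3 g}{6} = \frac{g}{2}$)
$T = 49$ ($T = 7^{2} = 49$)
$r = - \frac{1}{76}$ ($r = \frac{1}{-46 + 6 \left(-5\right)} = \frac{1}{-46 - 30} = \frac{1}{-76} = - \frac{1}{76} \approx -0.013158$)
$\left(\left(T - -4\right) + v{\left(0,Y{\left(6,2 \right)} \right)}\right) r = \left(\left(49 - -4\right) + \frac{1}{2} \cdot 0\right) \left(- \frac{1}{76}\right) = \left(\left(49 + 4\right) + 0\right) \left(- \frac{1}{76}\right) = \left(53 + 0\right) \left(- \frac{1}{76}\right) = 53 \left(- \frac{1}{76}\right) = - \frac{53}{76}$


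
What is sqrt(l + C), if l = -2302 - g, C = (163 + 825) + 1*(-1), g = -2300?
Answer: sqrt(985) ≈ 31.385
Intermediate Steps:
C = 987 (C = 988 - 1 = 987)
l = -2 (l = -2302 - 1*(-2300) = -2302 + 2300 = -2)
sqrt(l + C) = sqrt(-2 + 987) = sqrt(985)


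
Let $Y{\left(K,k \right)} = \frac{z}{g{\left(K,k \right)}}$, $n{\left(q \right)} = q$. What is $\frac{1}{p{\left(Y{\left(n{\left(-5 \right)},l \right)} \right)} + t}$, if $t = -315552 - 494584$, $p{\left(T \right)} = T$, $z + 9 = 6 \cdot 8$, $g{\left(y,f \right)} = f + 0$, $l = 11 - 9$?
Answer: $- \frac{2}{1620233} \approx -1.2344 \cdot 10^{-6}$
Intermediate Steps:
$l = 2$ ($l = 11 - 9 = 2$)
$g{\left(y,f \right)} = f$
$z = 39$ ($z = -9 + 6 \cdot 8 = -9 + 48 = 39$)
$Y{\left(K,k \right)} = \frac{39}{k}$
$t = -810136$ ($t = -315552 - 494584 = -810136$)
$\frac{1}{p{\left(Y{\left(n{\left(-5 \right)},l \right)} \right)} + t} = \frac{1}{\frac{39}{2} - 810136} = \frac{1}{- \frac{1620233}{2}} = - \frac{2}{1620233}$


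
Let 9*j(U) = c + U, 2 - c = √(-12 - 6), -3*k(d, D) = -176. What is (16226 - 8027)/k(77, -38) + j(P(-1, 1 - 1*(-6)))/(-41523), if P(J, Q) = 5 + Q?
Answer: 9192068615/65772432 + I*√2/124569 ≈ 139.76 + 1.1353e-5*I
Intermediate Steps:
k(d, D) = 176/3 (k(d, D) = -⅓*(-176) = 176/3)
c = 2 - 3*I*√2 (c = 2 - √(-12 - 6) = 2 - √(-18) = 2 - 3*I*√2 ≈ 2.0 - 4.2426*I)
j(U) = 2/9 + U/9 - I*√2/3 (j(U) = ((2 - 3*I*√2) + U)/9 = (2 + U - 3*I*√2)/9 = 2/9 + U/9 - I*√2/3)
(16226 - 8027)/k(77, -38) + j(P(-1, 1 - 1*(-6)))/(-41523) = (16226 - 8027)/(176/3) + (2/9 + (5 + (1 - 1*(-6)))/9 - I*√2/3)/(-41523) = 8199*(3/176) + (2/9 + (5 + (1 + 6))/9 - I*√2/3)*(-1/41523) = 24597/176 + (2/9 + (5 + 7)/9 - I*√2/3)*(-1/41523) = 24597/176 + (2/9 + (⅑)*12 - I*√2/3)*(-1/41523) = 24597/176 + (2/9 + 4/3 - I*√2/3)*(-1/41523) = 24597/176 + (14/9 - I*√2/3)*(-1/41523) = 24597/176 + (-14/373707 + I*√2/124569) = 9192068615/65772432 + I*√2/124569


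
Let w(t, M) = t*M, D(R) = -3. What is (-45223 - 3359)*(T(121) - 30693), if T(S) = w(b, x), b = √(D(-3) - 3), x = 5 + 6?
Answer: 1491127326 - 534402*I*√6 ≈ 1.4911e+9 - 1.309e+6*I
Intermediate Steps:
x = 11
b = I*√6 (b = √(-3 - 3) = √(-6) = I*√6 ≈ 2.4495*I)
w(t, M) = M*t
T(S) = 11*I*√6 (T(S) = 11*(I*√6) = 11*I*√6)
(-45223 - 3359)*(T(121) - 30693) = (-45223 - 3359)*(11*I*√6 - 30693) = -48582*(-30693 + 11*I*√6) = 1491127326 - 534402*I*√6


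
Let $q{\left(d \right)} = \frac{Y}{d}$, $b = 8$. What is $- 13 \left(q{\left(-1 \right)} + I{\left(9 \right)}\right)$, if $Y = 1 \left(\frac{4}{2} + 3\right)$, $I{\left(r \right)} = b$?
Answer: $-39$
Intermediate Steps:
$I{\left(r \right)} = 8$
$Y = 5$ ($Y = 1 \left(4 \cdot \frac{1}{2} + 3\right) = 1 \left(2 + 3\right) = 1 \cdot 5 = 5$)
$q{\left(d \right)} = \frac{5}{d}$
$- 13 \left(q{\left(-1 \right)} + I{\left(9 \right)}\right) = - 13 \left(\frac{5}{-1} + 8\right) = - 13 \left(5 \left(-1\right) + 8\right) = - 13 \left(-5 + 8\right) = \left(-13\right) 3 = -39$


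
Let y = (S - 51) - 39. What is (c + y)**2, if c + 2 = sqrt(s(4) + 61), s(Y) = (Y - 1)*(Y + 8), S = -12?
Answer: (104 - sqrt(97))**2 ≈ 8864.4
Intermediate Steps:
y = -102 (y = (-12 - 51) - 39 = -63 - 39 = -102)
s(Y) = (-1 + Y)*(8 + Y)
c = -2 + sqrt(97) (c = -2 + sqrt((-8 + 4**2 + 7*4) + 61) = -2 + sqrt((-8 + 16 + 28) + 61) = -2 + sqrt(36 + 61) = -2 + sqrt(97) ≈ 7.8489)
(c + y)**2 = ((-2 + sqrt(97)) - 102)**2 = (-104 + sqrt(97))**2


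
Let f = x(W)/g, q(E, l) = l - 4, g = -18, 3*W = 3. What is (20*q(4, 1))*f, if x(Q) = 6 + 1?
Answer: 70/3 ≈ 23.333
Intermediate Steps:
W = 1 (W = (1/3)*3 = 1)
q(E, l) = -4 + l
x(Q) = 7
f = -7/18 (f = 7/(-18) = 7*(-1/18) = -7/18 ≈ -0.38889)
(20*q(4, 1))*f = (20*(-4 + 1))*(-7/18) = (20*(-3))*(-7/18) = -60*(-7/18) = 70/3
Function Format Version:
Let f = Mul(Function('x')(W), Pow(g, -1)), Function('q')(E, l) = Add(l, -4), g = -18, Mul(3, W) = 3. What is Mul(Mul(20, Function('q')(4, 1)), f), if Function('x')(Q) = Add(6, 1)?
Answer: Rational(70, 3) ≈ 23.333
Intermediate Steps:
W = 1 (W = Mul(Rational(1, 3), 3) = 1)
Function('q')(E, l) = Add(-4, l)
Function('x')(Q) = 7
f = Rational(-7, 18) (f = Mul(7, Pow(-18, -1)) = Mul(7, Rational(-1, 18)) = Rational(-7, 18) ≈ -0.38889)
Mul(Mul(20, Function('q')(4, 1)), f) = Mul(Mul(20, Add(-4, 1)), Rational(-7, 18)) = Mul(Mul(20, -3), Rational(-7, 18)) = Mul(-60, Rational(-7, 18)) = Rational(70, 3)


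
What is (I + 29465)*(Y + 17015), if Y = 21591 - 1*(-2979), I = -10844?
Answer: 774354285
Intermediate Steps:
Y = 24570 (Y = 21591 + 2979 = 24570)
(I + 29465)*(Y + 17015) = (-10844 + 29465)*(24570 + 17015) = 18621*41585 = 774354285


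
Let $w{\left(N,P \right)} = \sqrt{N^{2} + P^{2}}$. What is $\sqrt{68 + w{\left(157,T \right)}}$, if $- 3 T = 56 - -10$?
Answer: $\sqrt{68 + \sqrt{25133}} \approx 15.051$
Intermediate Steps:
$T = -22$ ($T = - \frac{56 - -10}{3} = - \frac{56 + 10}{3} = \left(- \frac{1}{3}\right) 66 = -22$)
$\sqrt{68 + w{\left(157,T \right)}} = \sqrt{68 + \sqrt{157^{2} + \left(-22\right)^{2}}} = \sqrt{68 + \sqrt{24649 + 484}} = \sqrt{68 + \sqrt{25133}}$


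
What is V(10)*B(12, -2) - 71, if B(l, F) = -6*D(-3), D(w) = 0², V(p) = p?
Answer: -71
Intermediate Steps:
D(w) = 0
B(l, F) = 0 (B(l, F) = -6*0 = 0)
V(10)*B(12, -2) - 71 = 10*0 - 71 = 0 - 71 = -71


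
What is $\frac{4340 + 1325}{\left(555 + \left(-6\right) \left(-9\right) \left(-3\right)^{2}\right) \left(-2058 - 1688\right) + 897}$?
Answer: $- \frac{5665}{3898689} \approx -0.0014531$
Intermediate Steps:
$\frac{4340 + 1325}{\left(555 + \left(-6\right) \left(-9\right) \left(-3\right)^{2}\right) \left(-2058 - 1688\right) + 897} = \frac{5665}{\left(555 + 54 \cdot 9\right) \left(-3746\right) + 897} = \frac{5665}{\left(555 + 486\right) \left(-3746\right) + 897} = \frac{5665}{1041 \left(-3746\right) + 897} = \frac{5665}{-3899586 + 897} = \frac{5665}{-3898689} = 5665 \left(- \frac{1}{3898689}\right) = - \frac{5665}{3898689}$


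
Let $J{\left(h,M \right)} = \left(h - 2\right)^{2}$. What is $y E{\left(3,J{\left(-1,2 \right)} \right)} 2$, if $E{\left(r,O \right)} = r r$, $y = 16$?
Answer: $288$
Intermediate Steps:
$J{\left(h,M \right)} = \left(-2 + h\right)^{2}$
$E{\left(r,O \right)} = r^{2}$
$y E{\left(3,J{\left(-1,2 \right)} \right)} 2 = 16 \cdot 3^{2} \cdot 2 = 16 \cdot 9 \cdot 2 = 144 \cdot 2 = 288$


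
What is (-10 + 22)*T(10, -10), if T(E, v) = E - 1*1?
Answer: 108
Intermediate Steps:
T(E, v) = -1 + E (T(E, v) = E - 1 = -1 + E)
(-10 + 22)*T(10, -10) = (-10 + 22)*(-1 + 10) = 12*9 = 108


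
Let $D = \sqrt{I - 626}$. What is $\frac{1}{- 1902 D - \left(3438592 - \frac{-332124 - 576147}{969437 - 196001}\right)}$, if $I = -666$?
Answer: $- \frac{228553066543247332}{786211677776474837537113} + \frac{252840572016576 i \sqrt{323}}{786211677776474837537113} \approx -2.907 \cdot 10^{-7} + 5.7797 \cdot 10^{-9} i$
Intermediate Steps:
$D = 2 i \sqrt{323}$ ($D = \sqrt{-666 - 626} = \sqrt{-1292} = 2 i \sqrt{323} \approx 35.944 i$)
$\frac{1}{- 1902 D - \left(3438592 - \frac{-332124 - 576147}{969437 - 196001}\right)} = \frac{1}{- 1902 \cdot 2 i \sqrt{323} - \left(3438592 - \frac{-332124 - 576147}{969437 - 196001}\right)} = \frac{1}{- 3804 i \sqrt{323} - \left(3438592 + \frac{908271}{773436}\right)} = \frac{1}{- 3804 i \sqrt{323} - \frac{886510583461}{257812}} = \frac{1}{- \frac{886510583461}{257812} - 3804 i \sqrt{323}}$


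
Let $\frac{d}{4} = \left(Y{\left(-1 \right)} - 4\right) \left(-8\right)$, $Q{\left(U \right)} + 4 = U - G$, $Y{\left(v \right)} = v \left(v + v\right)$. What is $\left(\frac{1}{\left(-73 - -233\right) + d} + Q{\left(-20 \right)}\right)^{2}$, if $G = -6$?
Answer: $\frac{16248961}{50176} \approx 323.84$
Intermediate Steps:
$Y{\left(v \right)} = 2 v^{2}$ ($Y{\left(v \right)} = v 2 v = 2 v^{2}$)
$Q{\left(U \right)} = 2 + U$ ($Q{\left(U \right)} = -4 + \left(U - -6\right) = -4 + \left(U + 6\right) = -4 + \left(6 + U\right) = 2 + U$)
$d = 64$ ($d = 4 \left(2 \left(-1\right)^{2} - 4\right) \left(-8\right) = 4 \left(2 \cdot 1 - 4\right) \left(-8\right) = 4 \left(2 - 4\right) \left(-8\right) = 4 \left(\left(-2\right) \left(-8\right)\right) = 4 \cdot 16 = 64$)
$\left(\frac{1}{\left(-73 - -233\right) + d} + Q{\left(-20 \right)}\right)^{2} = \left(\frac{1}{\left(-73 - -233\right) + 64} + \left(2 - 20\right)\right)^{2} = \left(\frac{1}{\left(-73 + 233\right) + 64} - 18\right)^{2} = \left(\frac{1}{160 + 64} - 18\right)^{2} = \left(\frac{1}{224} - 18\right)^{2} = \left(- \frac{4031}{224}\right)^{2} = \frac{16248961}{50176}$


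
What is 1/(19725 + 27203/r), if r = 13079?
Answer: 1189/23455498 ≈ 5.0692e-5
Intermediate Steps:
1/(19725 + 27203/r) = 1/(19725 + 27203/13079) = 1/(19725 + 27203*(1/13079)) = 1/(19725 + 2473/1189) = 1/(23455498/1189) = 1189/23455498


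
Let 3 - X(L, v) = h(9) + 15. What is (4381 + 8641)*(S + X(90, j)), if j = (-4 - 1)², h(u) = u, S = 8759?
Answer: 113786236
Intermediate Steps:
j = 25 (j = (-5)² = 25)
X(L, v) = -21 (X(L, v) = 3 - (9 + 15) = 3 - 1*24 = 3 - 24 = -21)
(4381 + 8641)*(S + X(90, j)) = (4381 + 8641)*(8759 - 21) = 13022*8738 = 113786236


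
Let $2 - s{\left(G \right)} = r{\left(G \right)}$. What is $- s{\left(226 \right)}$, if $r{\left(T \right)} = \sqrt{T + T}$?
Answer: $-2 + 2 \sqrt{113} \approx 19.26$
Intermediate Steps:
$r{\left(T \right)} = \sqrt{2} \sqrt{T}$ ($r{\left(T \right)} = \sqrt{2 T} = \sqrt{2} \sqrt{T}$)
$s{\left(G \right)} = 2 - \sqrt{2} \sqrt{G}$
$- s{\left(226 \right)} = - (2 - \sqrt{2} \sqrt{226}) = - (2 - 2 \sqrt{113}) = -2 + 2 \sqrt{113}$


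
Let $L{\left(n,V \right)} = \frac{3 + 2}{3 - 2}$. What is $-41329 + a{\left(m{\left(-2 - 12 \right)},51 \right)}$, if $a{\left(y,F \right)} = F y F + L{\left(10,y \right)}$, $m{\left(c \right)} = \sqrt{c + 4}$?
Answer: $-41324 + 2601 i \sqrt{10} \approx -41324.0 + 8225.1 i$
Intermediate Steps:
$m{\left(c \right)} = \sqrt{4 + c}$
$L{\left(n,V \right)} = 5$ ($L{\left(n,V \right)} = \frac{5}{1} = 5 \cdot 1 = 5$)
$a{\left(y,F \right)} = 5 + y F^{2}$ ($a{\left(y,F \right)} = F y F + 5 = y F^{2} + 5 = 5 + y F^{2}$)
$-41329 + a{\left(m{\left(-2 - 12 \right)},51 \right)} = -41329 + \left(5 + \sqrt{4 - 14} \cdot 51^{2}\right) = -41329 + \left(5 + \sqrt{4 - 14} \cdot 2601\right) = -41329 + \left(5 + \sqrt{-10} \cdot 2601\right) = -41329 + \left(5 + i \sqrt{10} \cdot 2601\right) = -41329 + \left(5 + 2601 i \sqrt{10}\right) = -41324 + 2601 i \sqrt{10}$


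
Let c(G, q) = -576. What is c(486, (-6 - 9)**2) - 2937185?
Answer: -2937761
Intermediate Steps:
c(486, (-6 - 9)**2) - 2937185 = -576 - 2937185 = -2937761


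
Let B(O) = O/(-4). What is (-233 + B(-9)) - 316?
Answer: -2187/4 ≈ -546.75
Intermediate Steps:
B(O) = -O/4 (B(O) = O*(-¼) = -O/4)
(-233 + B(-9)) - 316 = (-233 - ¼*(-9)) - 316 = (-233 + 9/4) - 316 = -923/4 - 316 = -2187/4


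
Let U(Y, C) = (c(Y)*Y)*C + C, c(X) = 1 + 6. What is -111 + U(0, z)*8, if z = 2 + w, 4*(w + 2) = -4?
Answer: -119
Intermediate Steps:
w = -3 (w = -2 + (1/4)*(-4) = -2 - 1 = -3)
c(X) = 7
z = -1 (z = 2 - 3 = -1)
U(Y, C) = C + 7*C*Y (U(Y, C) = (7*Y)*C + C = 7*C*Y + C = C + 7*C*Y)
-111 + U(0, z)*8 = -111 - (1 + 7*0)*8 = -111 - (1 + 0)*8 = -111 - 1*1*8 = -111 - 1*8 = -111 - 8 = -119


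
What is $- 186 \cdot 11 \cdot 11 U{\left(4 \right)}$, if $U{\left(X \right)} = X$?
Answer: $-90024$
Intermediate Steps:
$- 186 \cdot 11 \cdot 11 U{\left(4 \right)} = - 186 \cdot 11 \cdot 11 \cdot 4 = \left(-186\right) 121 \cdot 4 = \left(-22506\right) 4 = -90024$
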